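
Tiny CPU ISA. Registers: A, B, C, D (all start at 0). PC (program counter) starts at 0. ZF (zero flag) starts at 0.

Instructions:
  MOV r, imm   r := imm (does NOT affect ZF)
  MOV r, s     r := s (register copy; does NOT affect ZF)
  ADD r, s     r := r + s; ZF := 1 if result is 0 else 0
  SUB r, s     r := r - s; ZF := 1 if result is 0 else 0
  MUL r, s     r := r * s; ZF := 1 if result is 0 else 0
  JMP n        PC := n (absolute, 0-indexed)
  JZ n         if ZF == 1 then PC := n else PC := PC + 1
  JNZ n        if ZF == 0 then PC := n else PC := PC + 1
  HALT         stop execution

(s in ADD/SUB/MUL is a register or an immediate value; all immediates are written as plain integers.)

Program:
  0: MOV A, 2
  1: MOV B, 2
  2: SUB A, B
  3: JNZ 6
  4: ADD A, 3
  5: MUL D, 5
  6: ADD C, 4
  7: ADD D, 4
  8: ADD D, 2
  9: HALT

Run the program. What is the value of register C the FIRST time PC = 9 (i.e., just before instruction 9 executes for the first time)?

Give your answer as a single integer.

Step 1: PC=0 exec 'MOV A, 2'. After: A=2 B=0 C=0 D=0 ZF=0 PC=1
Step 2: PC=1 exec 'MOV B, 2'. After: A=2 B=2 C=0 D=0 ZF=0 PC=2
Step 3: PC=2 exec 'SUB A, B'. After: A=0 B=2 C=0 D=0 ZF=1 PC=3
Step 4: PC=3 exec 'JNZ 6'. After: A=0 B=2 C=0 D=0 ZF=1 PC=4
Step 5: PC=4 exec 'ADD A, 3'. After: A=3 B=2 C=0 D=0 ZF=0 PC=5
Step 6: PC=5 exec 'MUL D, 5'. After: A=3 B=2 C=0 D=0 ZF=1 PC=6
Step 7: PC=6 exec 'ADD C, 4'. After: A=3 B=2 C=4 D=0 ZF=0 PC=7
Step 8: PC=7 exec 'ADD D, 4'. After: A=3 B=2 C=4 D=4 ZF=0 PC=8
Step 9: PC=8 exec 'ADD D, 2'. After: A=3 B=2 C=4 D=6 ZF=0 PC=9
First time PC=9: C=4

4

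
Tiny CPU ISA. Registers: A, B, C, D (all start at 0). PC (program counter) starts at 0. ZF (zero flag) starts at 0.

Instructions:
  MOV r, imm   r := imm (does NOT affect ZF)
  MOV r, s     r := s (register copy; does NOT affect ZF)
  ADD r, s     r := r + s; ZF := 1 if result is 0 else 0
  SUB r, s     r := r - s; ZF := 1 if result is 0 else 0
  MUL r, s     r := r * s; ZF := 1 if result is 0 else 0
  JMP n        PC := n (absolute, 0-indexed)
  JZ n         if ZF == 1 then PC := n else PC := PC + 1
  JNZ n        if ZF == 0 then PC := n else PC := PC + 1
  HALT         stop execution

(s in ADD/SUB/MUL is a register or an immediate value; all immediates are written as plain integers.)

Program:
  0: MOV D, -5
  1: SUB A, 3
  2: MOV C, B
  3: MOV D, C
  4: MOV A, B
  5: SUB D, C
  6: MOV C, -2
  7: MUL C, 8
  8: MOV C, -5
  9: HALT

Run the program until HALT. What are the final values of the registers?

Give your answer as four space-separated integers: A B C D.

Answer: 0 0 -5 0

Derivation:
Step 1: PC=0 exec 'MOV D, -5'. After: A=0 B=0 C=0 D=-5 ZF=0 PC=1
Step 2: PC=1 exec 'SUB A, 3'. After: A=-3 B=0 C=0 D=-5 ZF=0 PC=2
Step 3: PC=2 exec 'MOV C, B'. After: A=-3 B=0 C=0 D=-5 ZF=0 PC=3
Step 4: PC=3 exec 'MOV D, C'. After: A=-3 B=0 C=0 D=0 ZF=0 PC=4
Step 5: PC=4 exec 'MOV A, B'. After: A=0 B=0 C=0 D=0 ZF=0 PC=5
Step 6: PC=5 exec 'SUB D, C'. After: A=0 B=0 C=0 D=0 ZF=1 PC=6
Step 7: PC=6 exec 'MOV C, -2'. After: A=0 B=0 C=-2 D=0 ZF=1 PC=7
Step 8: PC=7 exec 'MUL C, 8'. After: A=0 B=0 C=-16 D=0 ZF=0 PC=8
Step 9: PC=8 exec 'MOV C, -5'. After: A=0 B=0 C=-5 D=0 ZF=0 PC=9
Step 10: PC=9 exec 'HALT'. After: A=0 B=0 C=-5 D=0 ZF=0 PC=9 HALTED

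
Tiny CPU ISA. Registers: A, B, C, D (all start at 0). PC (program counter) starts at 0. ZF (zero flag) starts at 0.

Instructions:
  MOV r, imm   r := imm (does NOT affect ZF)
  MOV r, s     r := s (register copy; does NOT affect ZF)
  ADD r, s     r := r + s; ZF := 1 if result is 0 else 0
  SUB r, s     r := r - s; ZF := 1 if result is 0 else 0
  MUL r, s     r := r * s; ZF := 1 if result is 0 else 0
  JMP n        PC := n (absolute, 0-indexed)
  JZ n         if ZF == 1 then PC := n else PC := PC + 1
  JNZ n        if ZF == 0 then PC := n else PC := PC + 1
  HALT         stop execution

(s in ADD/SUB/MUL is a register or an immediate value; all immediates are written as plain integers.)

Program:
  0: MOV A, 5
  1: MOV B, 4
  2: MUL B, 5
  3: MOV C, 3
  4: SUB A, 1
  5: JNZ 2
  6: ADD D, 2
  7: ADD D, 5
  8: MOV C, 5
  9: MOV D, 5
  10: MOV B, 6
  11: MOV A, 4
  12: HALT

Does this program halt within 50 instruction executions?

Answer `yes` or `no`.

Step 1: PC=0 exec 'MOV A, 5'. After: A=5 B=0 C=0 D=0 ZF=0 PC=1
Step 2: PC=1 exec 'MOV B, 4'. After: A=5 B=4 C=0 D=0 ZF=0 PC=2
Step 3: PC=2 exec 'MUL B, 5'. After: A=5 B=20 C=0 D=0 ZF=0 PC=3
Step 4: PC=3 exec 'MOV C, 3'. After: A=5 B=20 C=3 D=0 ZF=0 PC=4
Step 5: PC=4 exec 'SUB A, 1'. After: A=4 B=20 C=3 D=0 ZF=0 PC=5
Step 6: PC=5 exec 'JNZ 2'. After: A=4 B=20 C=3 D=0 ZF=0 PC=2
Step 7: PC=2 exec 'MUL B, 5'. After: A=4 B=100 C=3 D=0 ZF=0 PC=3
Step 8: PC=3 exec 'MOV C, 3'. After: A=4 B=100 C=3 D=0 ZF=0 PC=4
Step 9: PC=4 exec 'SUB A, 1'. After: A=3 B=100 C=3 D=0 ZF=0 PC=5
Step 10: PC=5 exec 'JNZ 2'. After: A=3 B=100 C=3 D=0 ZF=0 PC=2
Step 11: PC=2 exec 'MUL B, 5'. After: A=3 B=500 C=3 D=0 ZF=0 PC=3
Step 12: PC=3 exec 'MOV C, 3'. After: A=3 B=500 C=3 D=0 ZF=0 PC=4
Step 13: PC=4 exec 'SUB A, 1'. After: A=2 B=500 C=3 D=0 ZF=0 PC=5
Step 14: PC=5 exec 'JNZ 2'. After: A=2 B=500 C=3 D=0 ZF=0 PC=2
Step 15: PC=2 exec 'MUL B, 5'. After: A=2 B=2500 C=3 D=0 ZF=0 PC=3
Step 16: PC=3 exec 'MOV C, 3'. After: A=2 B=2500 C=3 D=0 ZF=0 PC=4
Step 17: PC=4 exec 'SUB A, 1'. After: A=1 B=2500 C=3 D=0 ZF=0 PC=5
Step 18: PC=5 exec 'JNZ 2'. After: A=1 B=2500 C=3 D=0 ZF=0 PC=2
Step 19: PC=2 exec 'MUL B, 5'. After: A=1 B=12500 C=3 D=0 ZF=0 PC=3
Step 20: PC=3 exec 'MOV C, 3'. After: A=1 B=12500 C=3 D=0 ZF=0 PC=4
Step 21: PC=4 exec 'SUB A, 1'. After: A=0 B=12500 C=3 D=0 ZF=1 PC=5
Step 22: PC=5 exec 'JNZ 2'. After: A=0 B=12500 C=3 D=0 ZF=1 PC=6
Step 23: PC=6 exec 'ADD D, 2'. After: A=0 B=12500 C=3 D=2 ZF=0 PC=7
Step 24: PC=7 exec 'ADD D, 5'. After: A=0 B=12500 C=3 D=7 ZF=0 PC=8
Step 25: PC=8 exec 'MOV C, 5'. After: A=0 B=12500 C=5 D=7 ZF=0 PC=9
Step 26: PC=9 exec 'MOV D, 5'. After: A=0 B=12500 C=5 D=5 ZF=0 PC=10
Step 27: PC=10 exec 'MOV B, 6'. After: A=0 B=6 C=5 D=5 ZF=0 PC=11
Step 28: PC=11 exec 'MOV A, 4'. After: A=4 B=6 C=5 D=5 ZF=0 PC=12
Step 29: PC=12 exec 'HALT'. After: A=4 B=6 C=5 D=5 ZF=0 PC=12 HALTED

Answer: yes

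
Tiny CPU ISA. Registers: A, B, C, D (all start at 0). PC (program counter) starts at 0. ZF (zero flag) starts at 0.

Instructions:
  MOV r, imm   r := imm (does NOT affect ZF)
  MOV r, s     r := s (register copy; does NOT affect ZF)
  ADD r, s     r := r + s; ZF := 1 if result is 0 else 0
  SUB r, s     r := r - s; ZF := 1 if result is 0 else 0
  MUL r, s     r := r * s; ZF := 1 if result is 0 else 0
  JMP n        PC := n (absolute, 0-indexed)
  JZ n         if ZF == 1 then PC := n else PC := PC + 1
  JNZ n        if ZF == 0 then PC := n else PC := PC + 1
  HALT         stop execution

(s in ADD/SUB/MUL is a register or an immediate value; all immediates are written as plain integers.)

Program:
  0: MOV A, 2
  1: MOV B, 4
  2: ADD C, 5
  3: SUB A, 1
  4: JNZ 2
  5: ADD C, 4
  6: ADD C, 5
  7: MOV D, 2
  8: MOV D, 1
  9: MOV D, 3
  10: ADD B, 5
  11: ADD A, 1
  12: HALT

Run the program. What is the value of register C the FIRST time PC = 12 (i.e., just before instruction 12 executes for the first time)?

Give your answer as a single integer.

Step 1: PC=0 exec 'MOV A, 2'. After: A=2 B=0 C=0 D=0 ZF=0 PC=1
Step 2: PC=1 exec 'MOV B, 4'. After: A=2 B=4 C=0 D=0 ZF=0 PC=2
Step 3: PC=2 exec 'ADD C, 5'. After: A=2 B=4 C=5 D=0 ZF=0 PC=3
Step 4: PC=3 exec 'SUB A, 1'. After: A=1 B=4 C=5 D=0 ZF=0 PC=4
Step 5: PC=4 exec 'JNZ 2'. After: A=1 B=4 C=5 D=0 ZF=0 PC=2
Step 6: PC=2 exec 'ADD C, 5'. After: A=1 B=4 C=10 D=0 ZF=0 PC=3
Step 7: PC=3 exec 'SUB A, 1'. After: A=0 B=4 C=10 D=0 ZF=1 PC=4
Step 8: PC=4 exec 'JNZ 2'. After: A=0 B=4 C=10 D=0 ZF=1 PC=5
Step 9: PC=5 exec 'ADD C, 4'. After: A=0 B=4 C=14 D=0 ZF=0 PC=6
Step 10: PC=6 exec 'ADD C, 5'. After: A=0 B=4 C=19 D=0 ZF=0 PC=7
Step 11: PC=7 exec 'MOV D, 2'. After: A=0 B=4 C=19 D=2 ZF=0 PC=8
Step 12: PC=8 exec 'MOV D, 1'. After: A=0 B=4 C=19 D=1 ZF=0 PC=9
Step 13: PC=9 exec 'MOV D, 3'. After: A=0 B=4 C=19 D=3 ZF=0 PC=10
Step 14: PC=10 exec 'ADD B, 5'. After: A=0 B=9 C=19 D=3 ZF=0 PC=11
Step 15: PC=11 exec 'ADD A, 1'. After: A=1 B=9 C=19 D=3 ZF=0 PC=12
First time PC=12: C=19

19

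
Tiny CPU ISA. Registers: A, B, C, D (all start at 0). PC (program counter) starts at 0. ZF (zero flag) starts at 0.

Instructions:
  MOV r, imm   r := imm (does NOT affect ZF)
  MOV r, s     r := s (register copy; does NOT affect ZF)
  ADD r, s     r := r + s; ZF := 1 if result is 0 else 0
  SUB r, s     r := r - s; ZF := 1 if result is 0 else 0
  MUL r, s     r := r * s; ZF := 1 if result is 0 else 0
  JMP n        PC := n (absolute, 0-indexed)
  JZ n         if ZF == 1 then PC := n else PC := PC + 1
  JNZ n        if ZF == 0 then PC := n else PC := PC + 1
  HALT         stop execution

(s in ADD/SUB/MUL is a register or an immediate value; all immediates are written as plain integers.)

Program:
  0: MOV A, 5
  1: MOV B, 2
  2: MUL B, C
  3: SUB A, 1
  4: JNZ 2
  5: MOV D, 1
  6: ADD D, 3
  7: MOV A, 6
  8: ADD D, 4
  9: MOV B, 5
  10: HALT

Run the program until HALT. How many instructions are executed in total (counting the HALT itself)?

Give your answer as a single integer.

Answer: 23

Derivation:
Step 1: PC=0 exec 'MOV A, 5'. After: A=5 B=0 C=0 D=0 ZF=0 PC=1
Step 2: PC=1 exec 'MOV B, 2'. After: A=5 B=2 C=0 D=0 ZF=0 PC=2
Step 3: PC=2 exec 'MUL B, C'. After: A=5 B=0 C=0 D=0 ZF=1 PC=3
Step 4: PC=3 exec 'SUB A, 1'. After: A=4 B=0 C=0 D=0 ZF=0 PC=4
Step 5: PC=4 exec 'JNZ 2'. After: A=4 B=0 C=0 D=0 ZF=0 PC=2
Step 6: PC=2 exec 'MUL B, C'. After: A=4 B=0 C=0 D=0 ZF=1 PC=3
Step 7: PC=3 exec 'SUB A, 1'. After: A=3 B=0 C=0 D=0 ZF=0 PC=4
Step 8: PC=4 exec 'JNZ 2'. After: A=3 B=0 C=0 D=0 ZF=0 PC=2
Step 9: PC=2 exec 'MUL B, C'. After: A=3 B=0 C=0 D=0 ZF=1 PC=3
Step 10: PC=3 exec 'SUB A, 1'. After: A=2 B=0 C=0 D=0 ZF=0 PC=4
Step 11: PC=4 exec 'JNZ 2'. After: A=2 B=0 C=0 D=0 ZF=0 PC=2
Step 12: PC=2 exec 'MUL B, C'. After: A=2 B=0 C=0 D=0 ZF=1 PC=3
Step 13: PC=3 exec 'SUB A, 1'. After: A=1 B=0 C=0 D=0 ZF=0 PC=4
Step 14: PC=4 exec 'JNZ 2'. After: A=1 B=0 C=0 D=0 ZF=0 PC=2
Step 15: PC=2 exec 'MUL B, C'. After: A=1 B=0 C=0 D=0 ZF=1 PC=3
Step 16: PC=3 exec 'SUB A, 1'. After: A=0 B=0 C=0 D=0 ZF=1 PC=4
Step 17: PC=4 exec 'JNZ 2'. After: A=0 B=0 C=0 D=0 ZF=1 PC=5
Step 18: PC=5 exec 'MOV D, 1'. After: A=0 B=0 C=0 D=1 ZF=1 PC=6
Step 19: PC=6 exec 'ADD D, 3'. After: A=0 B=0 C=0 D=4 ZF=0 PC=7
Step 20: PC=7 exec 'MOV A, 6'. After: A=6 B=0 C=0 D=4 ZF=0 PC=8
Step 21: PC=8 exec 'ADD D, 4'. After: A=6 B=0 C=0 D=8 ZF=0 PC=9
Step 22: PC=9 exec 'MOV B, 5'. After: A=6 B=5 C=0 D=8 ZF=0 PC=10
Step 23: PC=10 exec 'HALT'. After: A=6 B=5 C=0 D=8 ZF=0 PC=10 HALTED
Total instructions executed: 23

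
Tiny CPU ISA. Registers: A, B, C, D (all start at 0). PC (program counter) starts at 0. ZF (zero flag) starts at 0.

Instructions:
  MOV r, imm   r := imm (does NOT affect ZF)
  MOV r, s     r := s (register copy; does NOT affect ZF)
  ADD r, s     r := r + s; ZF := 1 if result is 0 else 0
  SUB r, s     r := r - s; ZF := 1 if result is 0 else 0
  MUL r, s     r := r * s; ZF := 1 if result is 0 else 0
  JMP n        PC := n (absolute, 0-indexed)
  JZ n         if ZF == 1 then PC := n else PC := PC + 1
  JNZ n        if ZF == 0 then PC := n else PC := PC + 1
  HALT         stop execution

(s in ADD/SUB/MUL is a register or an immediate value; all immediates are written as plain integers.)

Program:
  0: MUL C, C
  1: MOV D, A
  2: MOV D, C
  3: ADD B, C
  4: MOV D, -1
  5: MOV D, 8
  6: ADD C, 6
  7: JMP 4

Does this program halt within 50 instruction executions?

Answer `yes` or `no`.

Answer: no

Derivation:
Step 1: PC=0 exec 'MUL C, C'. After: A=0 B=0 C=0 D=0 ZF=1 PC=1
Step 2: PC=1 exec 'MOV D, A'. After: A=0 B=0 C=0 D=0 ZF=1 PC=2
Step 3: PC=2 exec 'MOV D, C'. After: A=0 B=0 C=0 D=0 ZF=1 PC=3
Step 4: PC=3 exec 'ADD B, C'. After: A=0 B=0 C=0 D=0 ZF=1 PC=4
Step 5: PC=4 exec 'MOV D, -1'. After: A=0 B=0 C=0 D=-1 ZF=1 PC=5
Step 6: PC=5 exec 'MOV D, 8'. After: A=0 B=0 C=0 D=8 ZF=1 PC=6
Step 7: PC=6 exec 'ADD C, 6'. After: A=0 B=0 C=6 D=8 ZF=0 PC=7
Step 8: PC=7 exec 'JMP 4'. After: A=0 B=0 C=6 D=8 ZF=0 PC=4
Step 9: PC=4 exec 'MOV D, -1'. After: A=0 B=0 C=6 D=-1 ZF=0 PC=5
Step 10: PC=5 exec 'MOV D, 8'. After: A=0 B=0 C=6 D=8 ZF=0 PC=6
Step 11: PC=6 exec 'ADD C, 6'. After: A=0 B=0 C=12 D=8 ZF=0 PC=7
Step 12: PC=7 exec 'JMP 4'. After: A=0 B=0 C=12 D=8 ZF=0 PC=4
Step 13: PC=4 exec 'MOV D, -1'. After: A=0 B=0 C=12 D=-1 ZF=0 PC=5
Step 14: PC=5 exec 'MOV D, 8'. After: A=0 B=0 C=12 D=8 ZF=0 PC=6
Step 15: PC=6 exec 'ADD C, 6'. After: A=0 B=0 C=18 D=8 ZF=0 PC=7
After 50 steps: not halted. PC revisits the same instructions with no path to HALT; will never halt.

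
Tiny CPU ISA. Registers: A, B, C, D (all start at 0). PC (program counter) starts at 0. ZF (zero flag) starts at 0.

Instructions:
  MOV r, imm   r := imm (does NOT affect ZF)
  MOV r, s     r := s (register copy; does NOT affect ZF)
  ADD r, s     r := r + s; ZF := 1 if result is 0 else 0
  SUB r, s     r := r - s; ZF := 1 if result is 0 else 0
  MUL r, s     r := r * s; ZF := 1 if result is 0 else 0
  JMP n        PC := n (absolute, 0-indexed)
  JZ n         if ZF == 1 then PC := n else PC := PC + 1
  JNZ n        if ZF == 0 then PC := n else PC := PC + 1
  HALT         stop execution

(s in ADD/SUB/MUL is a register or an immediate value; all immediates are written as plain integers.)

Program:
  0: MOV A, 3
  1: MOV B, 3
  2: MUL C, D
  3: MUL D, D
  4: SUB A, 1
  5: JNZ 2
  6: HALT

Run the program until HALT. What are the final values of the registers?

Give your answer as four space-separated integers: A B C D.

Step 1: PC=0 exec 'MOV A, 3'. After: A=3 B=0 C=0 D=0 ZF=0 PC=1
Step 2: PC=1 exec 'MOV B, 3'. After: A=3 B=3 C=0 D=0 ZF=0 PC=2
Step 3: PC=2 exec 'MUL C, D'. After: A=3 B=3 C=0 D=0 ZF=1 PC=3
Step 4: PC=3 exec 'MUL D, D'. After: A=3 B=3 C=0 D=0 ZF=1 PC=4
Step 5: PC=4 exec 'SUB A, 1'. After: A=2 B=3 C=0 D=0 ZF=0 PC=5
Step 6: PC=5 exec 'JNZ 2'. After: A=2 B=3 C=0 D=0 ZF=0 PC=2
Step 7: PC=2 exec 'MUL C, D'. After: A=2 B=3 C=0 D=0 ZF=1 PC=3
Step 8: PC=3 exec 'MUL D, D'. After: A=2 B=3 C=0 D=0 ZF=1 PC=4
Step 9: PC=4 exec 'SUB A, 1'. After: A=1 B=3 C=0 D=0 ZF=0 PC=5
Step 10: PC=5 exec 'JNZ 2'. After: A=1 B=3 C=0 D=0 ZF=0 PC=2
Step 11: PC=2 exec 'MUL C, D'. After: A=1 B=3 C=0 D=0 ZF=1 PC=3
Step 12: PC=3 exec 'MUL D, D'. After: A=1 B=3 C=0 D=0 ZF=1 PC=4
Step 13: PC=4 exec 'SUB A, 1'. After: A=0 B=3 C=0 D=0 ZF=1 PC=5
Step 14: PC=5 exec 'JNZ 2'. After: A=0 B=3 C=0 D=0 ZF=1 PC=6
Step 15: PC=6 exec 'HALT'. After: A=0 B=3 C=0 D=0 ZF=1 PC=6 HALTED

Answer: 0 3 0 0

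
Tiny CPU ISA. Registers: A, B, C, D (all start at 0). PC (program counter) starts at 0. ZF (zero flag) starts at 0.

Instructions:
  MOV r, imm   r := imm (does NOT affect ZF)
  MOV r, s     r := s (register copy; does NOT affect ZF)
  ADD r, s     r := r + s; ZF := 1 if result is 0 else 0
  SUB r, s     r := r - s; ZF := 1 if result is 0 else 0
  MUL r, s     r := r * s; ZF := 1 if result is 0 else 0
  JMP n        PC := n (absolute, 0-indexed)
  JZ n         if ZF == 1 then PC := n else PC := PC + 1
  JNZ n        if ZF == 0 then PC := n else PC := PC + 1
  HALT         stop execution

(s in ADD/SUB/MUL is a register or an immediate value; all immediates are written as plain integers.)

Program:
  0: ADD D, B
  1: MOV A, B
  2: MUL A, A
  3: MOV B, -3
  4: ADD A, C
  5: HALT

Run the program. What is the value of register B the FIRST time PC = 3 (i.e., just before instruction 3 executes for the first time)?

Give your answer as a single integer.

Step 1: PC=0 exec 'ADD D, B'. After: A=0 B=0 C=0 D=0 ZF=1 PC=1
Step 2: PC=1 exec 'MOV A, B'. After: A=0 B=0 C=0 D=0 ZF=1 PC=2
Step 3: PC=2 exec 'MUL A, A'. After: A=0 B=0 C=0 D=0 ZF=1 PC=3
First time PC=3: B=0

0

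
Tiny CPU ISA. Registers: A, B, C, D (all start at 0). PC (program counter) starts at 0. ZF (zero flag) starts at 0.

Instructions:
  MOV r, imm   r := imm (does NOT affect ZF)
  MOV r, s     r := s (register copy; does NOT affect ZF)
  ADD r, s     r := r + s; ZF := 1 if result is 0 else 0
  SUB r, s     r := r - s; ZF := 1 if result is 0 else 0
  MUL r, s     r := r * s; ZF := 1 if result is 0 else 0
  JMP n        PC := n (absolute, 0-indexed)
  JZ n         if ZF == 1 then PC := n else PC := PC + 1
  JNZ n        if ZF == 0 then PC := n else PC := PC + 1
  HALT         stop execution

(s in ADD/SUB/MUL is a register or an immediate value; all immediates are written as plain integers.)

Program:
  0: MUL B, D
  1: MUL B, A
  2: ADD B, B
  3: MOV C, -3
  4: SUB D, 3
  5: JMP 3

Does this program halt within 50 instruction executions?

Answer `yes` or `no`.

Step 1: PC=0 exec 'MUL B, D'. After: A=0 B=0 C=0 D=0 ZF=1 PC=1
Step 2: PC=1 exec 'MUL B, A'. After: A=0 B=0 C=0 D=0 ZF=1 PC=2
Step 3: PC=2 exec 'ADD B, B'. After: A=0 B=0 C=0 D=0 ZF=1 PC=3
Step 4: PC=3 exec 'MOV C, -3'. After: A=0 B=0 C=-3 D=0 ZF=1 PC=4
Step 5: PC=4 exec 'SUB D, 3'. After: A=0 B=0 C=-3 D=-3 ZF=0 PC=5
Step 6: PC=5 exec 'JMP 3'. After: A=0 B=0 C=-3 D=-3 ZF=0 PC=3
Step 7: PC=3 exec 'MOV C, -3'. After: A=0 B=0 C=-3 D=-3 ZF=0 PC=4
Step 8: PC=4 exec 'SUB D, 3'. After: A=0 B=0 C=-3 D=-6 ZF=0 PC=5
Step 9: PC=5 exec 'JMP 3'. After: A=0 B=0 C=-3 D=-6 ZF=0 PC=3
Step 10: PC=3 exec 'MOV C, -3'. After: A=0 B=0 C=-3 D=-6 ZF=0 PC=4
Step 11: PC=4 exec 'SUB D, 3'. After: A=0 B=0 C=-3 D=-9 ZF=0 PC=5
Step 12: PC=5 exec 'JMP 3'. After: A=0 B=0 C=-3 D=-9 ZF=0 PC=3
Step 13: PC=3 exec 'MOV C, -3'. After: A=0 B=0 C=-3 D=-9 ZF=0 PC=4
Step 14: PC=4 exec 'SUB D, 3'. After: A=0 B=0 C=-3 D=-12 ZF=0 PC=5
Step 15: PC=5 exec 'JMP 3'. After: A=0 B=0 C=-3 D=-12 ZF=0 PC=3
After 50 steps: not halted. PC revisits the same instructions with no path to HALT; will never halt.

Answer: no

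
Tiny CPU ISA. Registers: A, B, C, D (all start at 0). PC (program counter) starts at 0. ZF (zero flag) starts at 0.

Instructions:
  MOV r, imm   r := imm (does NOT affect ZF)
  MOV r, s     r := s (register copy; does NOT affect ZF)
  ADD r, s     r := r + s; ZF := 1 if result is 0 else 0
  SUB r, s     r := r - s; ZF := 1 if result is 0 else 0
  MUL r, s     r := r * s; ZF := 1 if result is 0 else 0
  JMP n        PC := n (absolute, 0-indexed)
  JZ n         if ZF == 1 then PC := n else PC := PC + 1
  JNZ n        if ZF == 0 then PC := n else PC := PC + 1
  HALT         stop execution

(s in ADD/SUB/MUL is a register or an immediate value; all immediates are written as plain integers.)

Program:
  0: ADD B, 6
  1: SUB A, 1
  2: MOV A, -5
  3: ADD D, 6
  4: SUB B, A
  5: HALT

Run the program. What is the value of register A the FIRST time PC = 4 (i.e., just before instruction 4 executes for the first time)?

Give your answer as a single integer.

Step 1: PC=0 exec 'ADD B, 6'. After: A=0 B=6 C=0 D=0 ZF=0 PC=1
Step 2: PC=1 exec 'SUB A, 1'. After: A=-1 B=6 C=0 D=0 ZF=0 PC=2
Step 3: PC=2 exec 'MOV A, -5'. After: A=-5 B=6 C=0 D=0 ZF=0 PC=3
Step 4: PC=3 exec 'ADD D, 6'. After: A=-5 B=6 C=0 D=6 ZF=0 PC=4
First time PC=4: A=-5

-5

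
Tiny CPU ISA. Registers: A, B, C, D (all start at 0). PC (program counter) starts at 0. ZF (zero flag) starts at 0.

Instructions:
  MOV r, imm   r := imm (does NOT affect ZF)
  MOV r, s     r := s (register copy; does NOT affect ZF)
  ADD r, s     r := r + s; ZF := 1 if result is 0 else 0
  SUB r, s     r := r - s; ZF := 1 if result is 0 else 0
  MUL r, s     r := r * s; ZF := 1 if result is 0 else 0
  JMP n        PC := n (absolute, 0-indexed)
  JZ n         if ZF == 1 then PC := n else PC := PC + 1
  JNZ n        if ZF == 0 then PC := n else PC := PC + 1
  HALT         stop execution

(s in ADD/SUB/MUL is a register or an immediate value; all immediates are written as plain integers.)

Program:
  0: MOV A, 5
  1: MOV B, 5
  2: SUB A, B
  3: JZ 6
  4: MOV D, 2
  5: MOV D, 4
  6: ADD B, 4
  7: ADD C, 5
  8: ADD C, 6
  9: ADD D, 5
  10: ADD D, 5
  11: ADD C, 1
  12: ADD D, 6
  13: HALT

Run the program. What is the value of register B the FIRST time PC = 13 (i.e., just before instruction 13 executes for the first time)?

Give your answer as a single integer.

Step 1: PC=0 exec 'MOV A, 5'. After: A=5 B=0 C=0 D=0 ZF=0 PC=1
Step 2: PC=1 exec 'MOV B, 5'. After: A=5 B=5 C=0 D=0 ZF=0 PC=2
Step 3: PC=2 exec 'SUB A, B'. After: A=0 B=5 C=0 D=0 ZF=1 PC=3
Step 4: PC=3 exec 'JZ 6'. After: A=0 B=5 C=0 D=0 ZF=1 PC=6
Step 5: PC=6 exec 'ADD B, 4'. After: A=0 B=9 C=0 D=0 ZF=0 PC=7
Step 6: PC=7 exec 'ADD C, 5'. After: A=0 B=9 C=5 D=0 ZF=0 PC=8
Step 7: PC=8 exec 'ADD C, 6'. After: A=0 B=9 C=11 D=0 ZF=0 PC=9
Step 8: PC=9 exec 'ADD D, 5'. After: A=0 B=9 C=11 D=5 ZF=0 PC=10
Step 9: PC=10 exec 'ADD D, 5'. After: A=0 B=9 C=11 D=10 ZF=0 PC=11
Step 10: PC=11 exec 'ADD C, 1'. After: A=0 B=9 C=12 D=10 ZF=0 PC=12
Step 11: PC=12 exec 'ADD D, 6'. After: A=0 B=9 C=12 D=16 ZF=0 PC=13
First time PC=13: B=9

9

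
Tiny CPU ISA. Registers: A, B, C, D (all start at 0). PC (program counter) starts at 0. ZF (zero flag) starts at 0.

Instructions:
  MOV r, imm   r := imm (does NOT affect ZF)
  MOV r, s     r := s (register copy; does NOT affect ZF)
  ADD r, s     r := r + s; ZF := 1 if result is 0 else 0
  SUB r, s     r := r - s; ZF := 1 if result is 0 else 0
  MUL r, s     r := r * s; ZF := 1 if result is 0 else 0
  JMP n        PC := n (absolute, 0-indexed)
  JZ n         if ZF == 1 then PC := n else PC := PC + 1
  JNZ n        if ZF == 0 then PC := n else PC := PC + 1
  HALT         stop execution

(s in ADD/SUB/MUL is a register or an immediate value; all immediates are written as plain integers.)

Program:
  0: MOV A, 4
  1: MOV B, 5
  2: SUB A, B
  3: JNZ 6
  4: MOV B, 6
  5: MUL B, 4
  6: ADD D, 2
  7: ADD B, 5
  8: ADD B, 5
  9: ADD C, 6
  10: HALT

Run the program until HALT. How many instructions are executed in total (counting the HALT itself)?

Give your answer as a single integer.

Answer: 9

Derivation:
Step 1: PC=0 exec 'MOV A, 4'. After: A=4 B=0 C=0 D=0 ZF=0 PC=1
Step 2: PC=1 exec 'MOV B, 5'. After: A=4 B=5 C=0 D=0 ZF=0 PC=2
Step 3: PC=2 exec 'SUB A, B'. After: A=-1 B=5 C=0 D=0 ZF=0 PC=3
Step 4: PC=3 exec 'JNZ 6'. After: A=-1 B=5 C=0 D=0 ZF=0 PC=6
Step 5: PC=6 exec 'ADD D, 2'. After: A=-1 B=5 C=0 D=2 ZF=0 PC=7
Step 6: PC=7 exec 'ADD B, 5'. After: A=-1 B=10 C=0 D=2 ZF=0 PC=8
Step 7: PC=8 exec 'ADD B, 5'. After: A=-1 B=15 C=0 D=2 ZF=0 PC=9
Step 8: PC=9 exec 'ADD C, 6'. After: A=-1 B=15 C=6 D=2 ZF=0 PC=10
Step 9: PC=10 exec 'HALT'. After: A=-1 B=15 C=6 D=2 ZF=0 PC=10 HALTED
Total instructions executed: 9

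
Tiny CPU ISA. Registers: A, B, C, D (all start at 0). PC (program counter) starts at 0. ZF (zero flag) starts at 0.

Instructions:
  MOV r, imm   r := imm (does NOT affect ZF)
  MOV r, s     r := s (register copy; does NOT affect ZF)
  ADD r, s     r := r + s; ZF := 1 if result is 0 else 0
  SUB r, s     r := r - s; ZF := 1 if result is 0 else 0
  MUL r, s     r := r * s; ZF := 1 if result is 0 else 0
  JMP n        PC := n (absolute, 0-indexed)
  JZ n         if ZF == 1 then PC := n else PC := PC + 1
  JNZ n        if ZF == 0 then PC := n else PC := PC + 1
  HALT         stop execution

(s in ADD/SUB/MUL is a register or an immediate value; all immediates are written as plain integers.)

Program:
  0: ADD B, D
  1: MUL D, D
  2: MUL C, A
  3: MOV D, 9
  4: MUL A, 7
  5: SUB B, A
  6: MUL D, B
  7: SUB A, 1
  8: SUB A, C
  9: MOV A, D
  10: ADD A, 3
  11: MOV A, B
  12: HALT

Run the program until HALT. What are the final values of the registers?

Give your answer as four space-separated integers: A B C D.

Step 1: PC=0 exec 'ADD B, D'. After: A=0 B=0 C=0 D=0 ZF=1 PC=1
Step 2: PC=1 exec 'MUL D, D'. After: A=0 B=0 C=0 D=0 ZF=1 PC=2
Step 3: PC=2 exec 'MUL C, A'. After: A=0 B=0 C=0 D=0 ZF=1 PC=3
Step 4: PC=3 exec 'MOV D, 9'. After: A=0 B=0 C=0 D=9 ZF=1 PC=4
Step 5: PC=4 exec 'MUL A, 7'. After: A=0 B=0 C=0 D=9 ZF=1 PC=5
Step 6: PC=5 exec 'SUB B, A'. After: A=0 B=0 C=0 D=9 ZF=1 PC=6
Step 7: PC=6 exec 'MUL D, B'. After: A=0 B=0 C=0 D=0 ZF=1 PC=7
Step 8: PC=7 exec 'SUB A, 1'. After: A=-1 B=0 C=0 D=0 ZF=0 PC=8
Step 9: PC=8 exec 'SUB A, C'. After: A=-1 B=0 C=0 D=0 ZF=0 PC=9
Step 10: PC=9 exec 'MOV A, D'. After: A=0 B=0 C=0 D=0 ZF=0 PC=10
Step 11: PC=10 exec 'ADD A, 3'. After: A=3 B=0 C=0 D=0 ZF=0 PC=11
Step 12: PC=11 exec 'MOV A, B'. After: A=0 B=0 C=0 D=0 ZF=0 PC=12
Step 13: PC=12 exec 'HALT'. After: A=0 B=0 C=0 D=0 ZF=0 PC=12 HALTED

Answer: 0 0 0 0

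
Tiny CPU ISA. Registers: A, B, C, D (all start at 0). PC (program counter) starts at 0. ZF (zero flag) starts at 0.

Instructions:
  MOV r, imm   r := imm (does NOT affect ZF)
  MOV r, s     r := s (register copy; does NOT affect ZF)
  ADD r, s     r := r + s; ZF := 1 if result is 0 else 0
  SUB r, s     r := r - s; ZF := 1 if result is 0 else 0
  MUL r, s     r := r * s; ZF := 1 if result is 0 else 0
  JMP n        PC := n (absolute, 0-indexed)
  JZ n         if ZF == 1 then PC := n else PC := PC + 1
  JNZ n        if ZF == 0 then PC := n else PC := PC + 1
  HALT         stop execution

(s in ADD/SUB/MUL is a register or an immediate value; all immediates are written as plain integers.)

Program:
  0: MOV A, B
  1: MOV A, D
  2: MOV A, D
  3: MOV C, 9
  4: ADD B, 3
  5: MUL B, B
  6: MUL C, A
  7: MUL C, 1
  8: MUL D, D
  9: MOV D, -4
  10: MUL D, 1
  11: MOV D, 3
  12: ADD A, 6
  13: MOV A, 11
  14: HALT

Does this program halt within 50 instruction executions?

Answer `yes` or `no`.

Answer: yes

Derivation:
Step 1: PC=0 exec 'MOV A, B'. After: A=0 B=0 C=0 D=0 ZF=0 PC=1
Step 2: PC=1 exec 'MOV A, D'. After: A=0 B=0 C=0 D=0 ZF=0 PC=2
Step 3: PC=2 exec 'MOV A, D'. After: A=0 B=0 C=0 D=0 ZF=0 PC=3
Step 4: PC=3 exec 'MOV C, 9'. After: A=0 B=0 C=9 D=0 ZF=0 PC=4
Step 5: PC=4 exec 'ADD B, 3'. After: A=0 B=3 C=9 D=0 ZF=0 PC=5
Step 6: PC=5 exec 'MUL B, B'. After: A=0 B=9 C=9 D=0 ZF=0 PC=6
Step 7: PC=6 exec 'MUL C, A'. After: A=0 B=9 C=0 D=0 ZF=1 PC=7
Step 8: PC=7 exec 'MUL C, 1'. After: A=0 B=9 C=0 D=0 ZF=1 PC=8
Step 9: PC=8 exec 'MUL D, D'. After: A=0 B=9 C=0 D=0 ZF=1 PC=9
Step 10: PC=9 exec 'MOV D, -4'. After: A=0 B=9 C=0 D=-4 ZF=1 PC=10
Step 11: PC=10 exec 'MUL D, 1'. After: A=0 B=9 C=0 D=-4 ZF=0 PC=11
Step 12: PC=11 exec 'MOV D, 3'. After: A=0 B=9 C=0 D=3 ZF=0 PC=12
Step 13: PC=12 exec 'ADD A, 6'. After: A=6 B=9 C=0 D=3 ZF=0 PC=13
Step 14: PC=13 exec 'MOV A, 11'. After: A=11 B=9 C=0 D=3 ZF=0 PC=14
Step 15: PC=14 exec 'HALT'. After: A=11 B=9 C=0 D=3 ZF=0 PC=14 HALTED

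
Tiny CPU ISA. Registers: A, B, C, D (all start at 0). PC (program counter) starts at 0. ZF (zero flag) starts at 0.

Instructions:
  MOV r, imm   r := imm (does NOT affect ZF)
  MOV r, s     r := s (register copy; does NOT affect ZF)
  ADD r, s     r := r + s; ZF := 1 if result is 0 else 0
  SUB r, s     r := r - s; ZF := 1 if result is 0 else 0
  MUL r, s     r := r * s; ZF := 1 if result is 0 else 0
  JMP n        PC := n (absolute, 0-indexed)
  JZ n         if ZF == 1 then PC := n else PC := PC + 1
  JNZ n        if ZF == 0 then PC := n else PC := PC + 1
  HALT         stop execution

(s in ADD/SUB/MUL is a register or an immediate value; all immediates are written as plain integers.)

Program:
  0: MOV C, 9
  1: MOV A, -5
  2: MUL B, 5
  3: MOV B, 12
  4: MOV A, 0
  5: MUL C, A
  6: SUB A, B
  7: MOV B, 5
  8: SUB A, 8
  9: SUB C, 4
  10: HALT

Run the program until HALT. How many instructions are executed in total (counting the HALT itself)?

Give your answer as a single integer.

Step 1: PC=0 exec 'MOV C, 9'. After: A=0 B=0 C=9 D=0 ZF=0 PC=1
Step 2: PC=1 exec 'MOV A, -5'. After: A=-5 B=0 C=9 D=0 ZF=0 PC=2
Step 3: PC=2 exec 'MUL B, 5'. After: A=-5 B=0 C=9 D=0 ZF=1 PC=3
Step 4: PC=3 exec 'MOV B, 12'. After: A=-5 B=12 C=9 D=0 ZF=1 PC=4
Step 5: PC=4 exec 'MOV A, 0'. After: A=0 B=12 C=9 D=0 ZF=1 PC=5
Step 6: PC=5 exec 'MUL C, A'. After: A=0 B=12 C=0 D=0 ZF=1 PC=6
Step 7: PC=6 exec 'SUB A, B'. After: A=-12 B=12 C=0 D=0 ZF=0 PC=7
Step 8: PC=7 exec 'MOV B, 5'. After: A=-12 B=5 C=0 D=0 ZF=0 PC=8
Step 9: PC=8 exec 'SUB A, 8'. After: A=-20 B=5 C=0 D=0 ZF=0 PC=9
Step 10: PC=9 exec 'SUB C, 4'. After: A=-20 B=5 C=-4 D=0 ZF=0 PC=10
Step 11: PC=10 exec 'HALT'. After: A=-20 B=5 C=-4 D=0 ZF=0 PC=10 HALTED
Total instructions executed: 11

Answer: 11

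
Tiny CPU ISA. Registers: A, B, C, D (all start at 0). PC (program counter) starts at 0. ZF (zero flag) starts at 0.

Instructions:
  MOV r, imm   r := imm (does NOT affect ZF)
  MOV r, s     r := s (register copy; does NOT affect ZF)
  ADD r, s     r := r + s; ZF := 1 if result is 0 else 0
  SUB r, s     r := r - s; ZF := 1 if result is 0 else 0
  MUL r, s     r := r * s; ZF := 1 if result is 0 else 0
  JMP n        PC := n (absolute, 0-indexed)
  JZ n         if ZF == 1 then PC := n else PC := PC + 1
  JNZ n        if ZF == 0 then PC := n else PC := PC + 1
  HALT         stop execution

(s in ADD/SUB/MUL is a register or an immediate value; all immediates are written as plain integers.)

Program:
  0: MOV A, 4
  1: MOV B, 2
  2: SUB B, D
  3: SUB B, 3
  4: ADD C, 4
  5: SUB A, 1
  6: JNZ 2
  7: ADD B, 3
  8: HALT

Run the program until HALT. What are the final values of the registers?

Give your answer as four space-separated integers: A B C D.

Step 1: PC=0 exec 'MOV A, 4'. After: A=4 B=0 C=0 D=0 ZF=0 PC=1
Step 2: PC=1 exec 'MOV B, 2'. After: A=4 B=2 C=0 D=0 ZF=0 PC=2
Step 3: PC=2 exec 'SUB B, D'. After: A=4 B=2 C=0 D=0 ZF=0 PC=3
Step 4: PC=3 exec 'SUB B, 3'. After: A=4 B=-1 C=0 D=0 ZF=0 PC=4
Step 5: PC=4 exec 'ADD C, 4'. After: A=4 B=-1 C=4 D=0 ZF=0 PC=5
Step 6: PC=5 exec 'SUB A, 1'. After: A=3 B=-1 C=4 D=0 ZF=0 PC=6
Step 7: PC=6 exec 'JNZ 2'. After: A=3 B=-1 C=4 D=0 ZF=0 PC=2
Step 8: PC=2 exec 'SUB B, D'. After: A=3 B=-1 C=4 D=0 ZF=0 PC=3
Step 9: PC=3 exec 'SUB B, 3'. After: A=3 B=-4 C=4 D=0 ZF=0 PC=4
Step 10: PC=4 exec 'ADD C, 4'. After: A=3 B=-4 C=8 D=0 ZF=0 PC=5
Step 11: PC=5 exec 'SUB A, 1'. After: A=2 B=-4 C=8 D=0 ZF=0 PC=6
Step 12: PC=6 exec 'JNZ 2'. After: A=2 B=-4 C=8 D=0 ZF=0 PC=2
Step 13: PC=2 exec 'SUB B, D'. After: A=2 B=-4 C=8 D=0 ZF=0 PC=3
Step 14: PC=3 exec 'SUB B, 3'. After: A=2 B=-7 C=8 D=0 ZF=0 PC=4
Step 15: PC=4 exec 'ADD C, 4'. After: A=2 B=-7 C=12 D=0 ZF=0 PC=5
Step 16: PC=5 exec 'SUB A, 1'. After: A=1 B=-7 C=12 D=0 ZF=0 PC=6
Step 17: PC=6 exec 'JNZ 2'. After: A=1 B=-7 C=12 D=0 ZF=0 PC=2
Step 18: PC=2 exec 'SUB B, D'. After: A=1 B=-7 C=12 D=0 ZF=0 PC=3
Step 19: PC=3 exec 'SUB B, 3'. After: A=1 B=-10 C=12 D=0 ZF=0 PC=4
Step 20: PC=4 exec 'ADD C, 4'. After: A=1 B=-10 C=16 D=0 ZF=0 PC=5
Step 21: PC=5 exec 'SUB A, 1'. After: A=0 B=-10 C=16 D=0 ZF=1 PC=6
Step 22: PC=6 exec 'JNZ 2'. After: A=0 B=-10 C=16 D=0 ZF=1 PC=7
Step 23: PC=7 exec 'ADD B, 3'. After: A=0 B=-7 C=16 D=0 ZF=0 PC=8
Step 24: PC=8 exec 'HALT'. After: A=0 B=-7 C=16 D=0 ZF=0 PC=8 HALTED

Answer: 0 -7 16 0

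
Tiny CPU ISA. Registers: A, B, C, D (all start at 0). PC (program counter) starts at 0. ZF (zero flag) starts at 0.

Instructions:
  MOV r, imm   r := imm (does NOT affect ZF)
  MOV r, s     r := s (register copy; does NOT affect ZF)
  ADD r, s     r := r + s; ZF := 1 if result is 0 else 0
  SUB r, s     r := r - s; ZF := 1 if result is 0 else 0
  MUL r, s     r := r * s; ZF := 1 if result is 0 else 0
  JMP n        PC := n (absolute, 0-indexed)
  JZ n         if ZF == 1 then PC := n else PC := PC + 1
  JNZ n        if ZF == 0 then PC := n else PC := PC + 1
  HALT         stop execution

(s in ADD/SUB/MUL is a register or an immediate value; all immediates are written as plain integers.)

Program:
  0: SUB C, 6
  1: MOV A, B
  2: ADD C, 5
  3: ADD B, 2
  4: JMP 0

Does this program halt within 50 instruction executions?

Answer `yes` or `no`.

Answer: no

Derivation:
Step 1: PC=0 exec 'SUB C, 6'. After: A=0 B=0 C=-6 D=0 ZF=0 PC=1
Step 2: PC=1 exec 'MOV A, B'. After: A=0 B=0 C=-6 D=0 ZF=0 PC=2
Step 3: PC=2 exec 'ADD C, 5'. After: A=0 B=0 C=-1 D=0 ZF=0 PC=3
Step 4: PC=3 exec 'ADD B, 2'. After: A=0 B=2 C=-1 D=0 ZF=0 PC=4
Step 5: PC=4 exec 'JMP 0'. After: A=0 B=2 C=-1 D=0 ZF=0 PC=0
Step 6: PC=0 exec 'SUB C, 6'. After: A=0 B=2 C=-7 D=0 ZF=0 PC=1
Step 7: PC=1 exec 'MOV A, B'. After: A=2 B=2 C=-7 D=0 ZF=0 PC=2
Step 8: PC=2 exec 'ADD C, 5'. After: A=2 B=2 C=-2 D=0 ZF=0 PC=3
Step 9: PC=3 exec 'ADD B, 2'. After: A=2 B=4 C=-2 D=0 ZF=0 PC=4
Step 10: PC=4 exec 'JMP 0'. After: A=2 B=4 C=-2 D=0 ZF=0 PC=0
Step 11: PC=0 exec 'SUB C, 6'. After: A=2 B=4 C=-8 D=0 ZF=0 PC=1
Step 12: PC=1 exec 'MOV A, B'. After: A=4 B=4 C=-8 D=0 ZF=0 PC=2
Step 13: PC=2 exec 'ADD C, 5'. After: A=4 B=4 C=-3 D=0 ZF=0 PC=3
Step 14: PC=3 exec 'ADD B, 2'. After: A=4 B=6 C=-3 D=0 ZF=0 PC=4
Step 15: PC=4 exec 'JMP 0'. After: A=4 B=6 C=-3 D=0 ZF=0 PC=0
After 50 steps: not halted. PC revisits the same instructions with no path to HALT; will never halt.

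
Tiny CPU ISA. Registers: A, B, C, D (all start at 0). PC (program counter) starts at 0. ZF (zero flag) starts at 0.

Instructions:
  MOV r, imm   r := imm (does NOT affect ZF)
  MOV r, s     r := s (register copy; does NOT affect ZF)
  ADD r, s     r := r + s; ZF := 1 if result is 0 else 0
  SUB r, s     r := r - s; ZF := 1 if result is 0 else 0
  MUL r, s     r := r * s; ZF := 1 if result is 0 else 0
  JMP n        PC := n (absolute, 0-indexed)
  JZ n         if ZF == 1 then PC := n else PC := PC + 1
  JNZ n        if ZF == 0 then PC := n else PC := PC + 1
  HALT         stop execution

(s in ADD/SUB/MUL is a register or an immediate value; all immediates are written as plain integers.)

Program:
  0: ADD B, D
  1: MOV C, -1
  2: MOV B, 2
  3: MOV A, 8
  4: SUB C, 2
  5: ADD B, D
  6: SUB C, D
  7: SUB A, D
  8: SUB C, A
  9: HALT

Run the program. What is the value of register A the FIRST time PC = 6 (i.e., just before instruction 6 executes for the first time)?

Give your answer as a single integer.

Step 1: PC=0 exec 'ADD B, D'. After: A=0 B=0 C=0 D=0 ZF=1 PC=1
Step 2: PC=1 exec 'MOV C, -1'. After: A=0 B=0 C=-1 D=0 ZF=1 PC=2
Step 3: PC=2 exec 'MOV B, 2'. After: A=0 B=2 C=-1 D=0 ZF=1 PC=3
Step 4: PC=3 exec 'MOV A, 8'. After: A=8 B=2 C=-1 D=0 ZF=1 PC=4
Step 5: PC=4 exec 'SUB C, 2'. After: A=8 B=2 C=-3 D=0 ZF=0 PC=5
Step 6: PC=5 exec 'ADD B, D'. After: A=8 B=2 C=-3 D=0 ZF=0 PC=6
First time PC=6: A=8

8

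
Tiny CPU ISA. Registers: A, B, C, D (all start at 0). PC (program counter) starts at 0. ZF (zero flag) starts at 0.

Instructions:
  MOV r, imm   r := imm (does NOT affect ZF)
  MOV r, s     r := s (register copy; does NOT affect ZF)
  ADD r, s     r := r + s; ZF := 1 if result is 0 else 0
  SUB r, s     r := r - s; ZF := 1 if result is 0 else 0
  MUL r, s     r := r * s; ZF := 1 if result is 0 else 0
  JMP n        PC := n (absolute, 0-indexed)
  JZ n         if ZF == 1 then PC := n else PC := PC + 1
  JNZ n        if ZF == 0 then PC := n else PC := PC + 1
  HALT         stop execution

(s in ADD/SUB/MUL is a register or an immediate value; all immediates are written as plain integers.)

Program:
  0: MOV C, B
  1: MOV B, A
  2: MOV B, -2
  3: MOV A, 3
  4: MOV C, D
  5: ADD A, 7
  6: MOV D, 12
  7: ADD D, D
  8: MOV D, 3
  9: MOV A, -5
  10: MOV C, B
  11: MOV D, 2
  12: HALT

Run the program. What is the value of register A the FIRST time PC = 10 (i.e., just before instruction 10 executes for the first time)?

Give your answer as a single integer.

Step 1: PC=0 exec 'MOV C, B'. After: A=0 B=0 C=0 D=0 ZF=0 PC=1
Step 2: PC=1 exec 'MOV B, A'. After: A=0 B=0 C=0 D=0 ZF=0 PC=2
Step 3: PC=2 exec 'MOV B, -2'. After: A=0 B=-2 C=0 D=0 ZF=0 PC=3
Step 4: PC=3 exec 'MOV A, 3'. After: A=3 B=-2 C=0 D=0 ZF=0 PC=4
Step 5: PC=4 exec 'MOV C, D'. After: A=3 B=-2 C=0 D=0 ZF=0 PC=5
Step 6: PC=5 exec 'ADD A, 7'. After: A=10 B=-2 C=0 D=0 ZF=0 PC=6
Step 7: PC=6 exec 'MOV D, 12'. After: A=10 B=-2 C=0 D=12 ZF=0 PC=7
Step 8: PC=7 exec 'ADD D, D'. After: A=10 B=-2 C=0 D=24 ZF=0 PC=8
Step 9: PC=8 exec 'MOV D, 3'. After: A=10 B=-2 C=0 D=3 ZF=0 PC=9
Step 10: PC=9 exec 'MOV A, -5'. After: A=-5 B=-2 C=0 D=3 ZF=0 PC=10
First time PC=10: A=-5

-5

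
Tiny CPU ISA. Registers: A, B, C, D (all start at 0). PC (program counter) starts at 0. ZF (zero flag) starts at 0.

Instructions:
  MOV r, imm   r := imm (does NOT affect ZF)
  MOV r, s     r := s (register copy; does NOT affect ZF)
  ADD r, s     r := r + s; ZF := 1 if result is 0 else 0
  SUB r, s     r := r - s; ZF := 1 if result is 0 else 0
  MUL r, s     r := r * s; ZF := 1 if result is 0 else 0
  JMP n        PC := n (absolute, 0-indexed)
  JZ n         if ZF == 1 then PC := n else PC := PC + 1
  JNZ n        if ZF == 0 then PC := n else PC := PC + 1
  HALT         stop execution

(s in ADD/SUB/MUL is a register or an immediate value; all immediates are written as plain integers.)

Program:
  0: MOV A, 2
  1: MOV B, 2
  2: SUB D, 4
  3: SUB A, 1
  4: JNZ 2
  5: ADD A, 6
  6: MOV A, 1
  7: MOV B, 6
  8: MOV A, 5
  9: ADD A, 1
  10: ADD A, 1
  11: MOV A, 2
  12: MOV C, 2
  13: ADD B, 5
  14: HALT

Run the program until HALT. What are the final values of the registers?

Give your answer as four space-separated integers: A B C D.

Step 1: PC=0 exec 'MOV A, 2'. After: A=2 B=0 C=0 D=0 ZF=0 PC=1
Step 2: PC=1 exec 'MOV B, 2'. After: A=2 B=2 C=0 D=0 ZF=0 PC=2
Step 3: PC=2 exec 'SUB D, 4'. After: A=2 B=2 C=0 D=-4 ZF=0 PC=3
Step 4: PC=3 exec 'SUB A, 1'. After: A=1 B=2 C=0 D=-4 ZF=0 PC=4
Step 5: PC=4 exec 'JNZ 2'. After: A=1 B=2 C=0 D=-4 ZF=0 PC=2
Step 6: PC=2 exec 'SUB D, 4'. After: A=1 B=2 C=0 D=-8 ZF=0 PC=3
Step 7: PC=3 exec 'SUB A, 1'. After: A=0 B=2 C=0 D=-8 ZF=1 PC=4
Step 8: PC=4 exec 'JNZ 2'. After: A=0 B=2 C=0 D=-8 ZF=1 PC=5
Step 9: PC=5 exec 'ADD A, 6'. After: A=6 B=2 C=0 D=-8 ZF=0 PC=6
Step 10: PC=6 exec 'MOV A, 1'. After: A=1 B=2 C=0 D=-8 ZF=0 PC=7
Step 11: PC=7 exec 'MOV B, 6'. After: A=1 B=6 C=0 D=-8 ZF=0 PC=8
Step 12: PC=8 exec 'MOV A, 5'. After: A=5 B=6 C=0 D=-8 ZF=0 PC=9
Step 13: PC=9 exec 'ADD A, 1'. After: A=6 B=6 C=0 D=-8 ZF=0 PC=10
Step 14: PC=10 exec 'ADD A, 1'. After: A=7 B=6 C=0 D=-8 ZF=0 PC=11
Step 15: PC=11 exec 'MOV A, 2'. After: A=2 B=6 C=0 D=-8 ZF=0 PC=12
Step 16: PC=12 exec 'MOV C, 2'. After: A=2 B=6 C=2 D=-8 ZF=0 PC=13
Step 17: PC=13 exec 'ADD B, 5'. After: A=2 B=11 C=2 D=-8 ZF=0 PC=14
Step 18: PC=14 exec 'HALT'. After: A=2 B=11 C=2 D=-8 ZF=0 PC=14 HALTED

Answer: 2 11 2 -8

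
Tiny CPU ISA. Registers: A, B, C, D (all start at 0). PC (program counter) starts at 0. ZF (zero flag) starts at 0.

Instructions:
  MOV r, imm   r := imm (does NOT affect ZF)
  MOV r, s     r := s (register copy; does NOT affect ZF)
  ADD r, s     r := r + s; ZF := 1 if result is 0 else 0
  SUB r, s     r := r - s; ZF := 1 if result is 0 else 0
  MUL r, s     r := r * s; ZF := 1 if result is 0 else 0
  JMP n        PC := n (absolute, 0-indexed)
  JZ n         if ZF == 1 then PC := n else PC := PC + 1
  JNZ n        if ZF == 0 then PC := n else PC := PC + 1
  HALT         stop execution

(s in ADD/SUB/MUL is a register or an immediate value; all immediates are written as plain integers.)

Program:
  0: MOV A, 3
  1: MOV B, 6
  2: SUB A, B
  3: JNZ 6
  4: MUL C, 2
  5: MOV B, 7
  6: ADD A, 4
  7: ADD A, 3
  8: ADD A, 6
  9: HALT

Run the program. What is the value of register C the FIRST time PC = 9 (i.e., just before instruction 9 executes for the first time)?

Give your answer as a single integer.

Step 1: PC=0 exec 'MOV A, 3'. After: A=3 B=0 C=0 D=0 ZF=0 PC=1
Step 2: PC=1 exec 'MOV B, 6'. After: A=3 B=6 C=0 D=0 ZF=0 PC=2
Step 3: PC=2 exec 'SUB A, B'. After: A=-3 B=6 C=0 D=0 ZF=0 PC=3
Step 4: PC=3 exec 'JNZ 6'. After: A=-3 B=6 C=0 D=0 ZF=0 PC=6
Step 5: PC=6 exec 'ADD A, 4'. After: A=1 B=6 C=0 D=0 ZF=0 PC=7
Step 6: PC=7 exec 'ADD A, 3'. After: A=4 B=6 C=0 D=0 ZF=0 PC=8
Step 7: PC=8 exec 'ADD A, 6'. After: A=10 B=6 C=0 D=0 ZF=0 PC=9
First time PC=9: C=0

0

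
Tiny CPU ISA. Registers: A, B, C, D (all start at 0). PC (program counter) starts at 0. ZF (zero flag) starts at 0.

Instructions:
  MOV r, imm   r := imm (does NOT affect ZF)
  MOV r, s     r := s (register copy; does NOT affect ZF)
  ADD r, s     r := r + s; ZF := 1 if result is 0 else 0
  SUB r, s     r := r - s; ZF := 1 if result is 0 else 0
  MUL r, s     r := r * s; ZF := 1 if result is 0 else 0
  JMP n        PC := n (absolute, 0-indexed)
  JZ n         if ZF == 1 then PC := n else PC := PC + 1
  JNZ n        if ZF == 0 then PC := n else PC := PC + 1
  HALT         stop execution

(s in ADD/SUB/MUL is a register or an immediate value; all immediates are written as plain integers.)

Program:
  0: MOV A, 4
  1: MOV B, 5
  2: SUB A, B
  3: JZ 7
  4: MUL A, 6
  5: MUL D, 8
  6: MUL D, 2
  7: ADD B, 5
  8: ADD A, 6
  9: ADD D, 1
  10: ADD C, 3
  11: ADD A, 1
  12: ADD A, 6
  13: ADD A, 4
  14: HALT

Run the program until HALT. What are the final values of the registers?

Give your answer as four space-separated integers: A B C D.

Step 1: PC=0 exec 'MOV A, 4'. After: A=4 B=0 C=0 D=0 ZF=0 PC=1
Step 2: PC=1 exec 'MOV B, 5'. After: A=4 B=5 C=0 D=0 ZF=0 PC=2
Step 3: PC=2 exec 'SUB A, B'. After: A=-1 B=5 C=0 D=0 ZF=0 PC=3
Step 4: PC=3 exec 'JZ 7'. After: A=-1 B=5 C=0 D=0 ZF=0 PC=4
Step 5: PC=4 exec 'MUL A, 6'. After: A=-6 B=5 C=0 D=0 ZF=0 PC=5
Step 6: PC=5 exec 'MUL D, 8'. After: A=-6 B=5 C=0 D=0 ZF=1 PC=6
Step 7: PC=6 exec 'MUL D, 2'. After: A=-6 B=5 C=0 D=0 ZF=1 PC=7
Step 8: PC=7 exec 'ADD B, 5'. After: A=-6 B=10 C=0 D=0 ZF=0 PC=8
Step 9: PC=8 exec 'ADD A, 6'. After: A=0 B=10 C=0 D=0 ZF=1 PC=9
Step 10: PC=9 exec 'ADD D, 1'. After: A=0 B=10 C=0 D=1 ZF=0 PC=10
Step 11: PC=10 exec 'ADD C, 3'. After: A=0 B=10 C=3 D=1 ZF=0 PC=11
Step 12: PC=11 exec 'ADD A, 1'. After: A=1 B=10 C=3 D=1 ZF=0 PC=12
Step 13: PC=12 exec 'ADD A, 6'. After: A=7 B=10 C=3 D=1 ZF=0 PC=13
Step 14: PC=13 exec 'ADD A, 4'. After: A=11 B=10 C=3 D=1 ZF=0 PC=14
Step 15: PC=14 exec 'HALT'. After: A=11 B=10 C=3 D=1 ZF=0 PC=14 HALTED

Answer: 11 10 3 1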